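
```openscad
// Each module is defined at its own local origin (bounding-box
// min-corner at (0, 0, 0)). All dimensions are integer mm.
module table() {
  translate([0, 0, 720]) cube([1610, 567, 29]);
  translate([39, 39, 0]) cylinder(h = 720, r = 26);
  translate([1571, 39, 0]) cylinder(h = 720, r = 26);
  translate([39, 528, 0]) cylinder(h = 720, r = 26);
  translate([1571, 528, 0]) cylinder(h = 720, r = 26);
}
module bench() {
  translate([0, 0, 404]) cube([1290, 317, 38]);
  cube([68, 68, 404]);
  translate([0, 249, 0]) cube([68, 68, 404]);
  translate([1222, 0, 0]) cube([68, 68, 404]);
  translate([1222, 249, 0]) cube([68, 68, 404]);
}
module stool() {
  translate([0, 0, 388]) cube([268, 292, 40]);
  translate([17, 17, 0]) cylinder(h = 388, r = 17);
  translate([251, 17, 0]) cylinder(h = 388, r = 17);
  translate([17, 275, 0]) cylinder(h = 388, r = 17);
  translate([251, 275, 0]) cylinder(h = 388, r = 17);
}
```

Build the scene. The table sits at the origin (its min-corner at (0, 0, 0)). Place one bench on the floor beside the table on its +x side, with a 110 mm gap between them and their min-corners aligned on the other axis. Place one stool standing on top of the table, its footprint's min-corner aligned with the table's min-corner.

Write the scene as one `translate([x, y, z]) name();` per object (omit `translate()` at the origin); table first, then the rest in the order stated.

table();
translate([1720, 0, 0]) bench();
translate([0, 0, 749]) stool();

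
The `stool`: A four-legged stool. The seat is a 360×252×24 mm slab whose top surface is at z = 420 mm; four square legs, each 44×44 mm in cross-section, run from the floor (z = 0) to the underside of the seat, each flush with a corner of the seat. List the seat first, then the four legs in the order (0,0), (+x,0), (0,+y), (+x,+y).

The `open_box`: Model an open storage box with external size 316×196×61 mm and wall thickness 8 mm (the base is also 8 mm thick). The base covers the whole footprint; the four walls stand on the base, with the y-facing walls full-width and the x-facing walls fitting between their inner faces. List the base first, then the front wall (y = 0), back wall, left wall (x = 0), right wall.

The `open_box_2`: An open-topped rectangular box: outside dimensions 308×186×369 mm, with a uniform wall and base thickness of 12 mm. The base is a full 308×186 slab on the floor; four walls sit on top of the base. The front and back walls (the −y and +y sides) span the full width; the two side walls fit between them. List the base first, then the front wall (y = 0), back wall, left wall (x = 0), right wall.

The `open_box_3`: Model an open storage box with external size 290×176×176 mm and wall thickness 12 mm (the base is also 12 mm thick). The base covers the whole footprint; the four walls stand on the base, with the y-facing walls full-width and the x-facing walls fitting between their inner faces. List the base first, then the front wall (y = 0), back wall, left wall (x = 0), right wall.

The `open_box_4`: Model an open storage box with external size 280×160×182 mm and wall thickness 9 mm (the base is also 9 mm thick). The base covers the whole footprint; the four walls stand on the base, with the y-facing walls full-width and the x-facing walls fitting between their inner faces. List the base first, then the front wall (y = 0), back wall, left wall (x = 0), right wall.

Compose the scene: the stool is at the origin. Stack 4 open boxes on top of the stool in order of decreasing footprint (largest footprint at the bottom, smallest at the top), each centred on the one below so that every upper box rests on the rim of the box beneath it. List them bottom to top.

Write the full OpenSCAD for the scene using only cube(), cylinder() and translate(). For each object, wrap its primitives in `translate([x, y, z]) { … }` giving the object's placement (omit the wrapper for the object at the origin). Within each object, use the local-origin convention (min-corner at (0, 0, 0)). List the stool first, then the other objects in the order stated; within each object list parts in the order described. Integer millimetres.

translate([0, 0, 396]) cube([360, 252, 24]);
cube([44, 44, 396]);
translate([316, 0, 0]) cube([44, 44, 396]);
translate([0, 208, 0]) cube([44, 44, 396]);
translate([316, 208, 0]) cube([44, 44, 396]);
translate([22, 28, 420]) {
  cube([316, 196, 8]);
  translate([0, 0, 8]) cube([316, 8, 53]);
  translate([0, 188, 8]) cube([316, 8, 53]);
  translate([0, 8, 8]) cube([8, 180, 53]);
  translate([308, 8, 8]) cube([8, 180, 53]);
}
translate([26, 33, 481]) {
  cube([308, 186, 12]);
  translate([0, 0, 12]) cube([308, 12, 357]);
  translate([0, 174, 12]) cube([308, 12, 357]);
  translate([0, 12, 12]) cube([12, 162, 357]);
  translate([296, 12, 12]) cube([12, 162, 357]);
}
translate([35, 38, 850]) {
  cube([290, 176, 12]);
  translate([0, 0, 12]) cube([290, 12, 164]);
  translate([0, 164, 12]) cube([290, 12, 164]);
  translate([0, 12, 12]) cube([12, 152, 164]);
  translate([278, 12, 12]) cube([12, 152, 164]);
}
translate([40, 46, 1026]) {
  cube([280, 160, 9]);
  translate([0, 0, 9]) cube([280, 9, 173]);
  translate([0, 151, 9]) cube([280, 9, 173]);
  translate([0, 9, 9]) cube([9, 142, 173]);
  translate([271, 9, 9]) cube([9, 142, 173]);
}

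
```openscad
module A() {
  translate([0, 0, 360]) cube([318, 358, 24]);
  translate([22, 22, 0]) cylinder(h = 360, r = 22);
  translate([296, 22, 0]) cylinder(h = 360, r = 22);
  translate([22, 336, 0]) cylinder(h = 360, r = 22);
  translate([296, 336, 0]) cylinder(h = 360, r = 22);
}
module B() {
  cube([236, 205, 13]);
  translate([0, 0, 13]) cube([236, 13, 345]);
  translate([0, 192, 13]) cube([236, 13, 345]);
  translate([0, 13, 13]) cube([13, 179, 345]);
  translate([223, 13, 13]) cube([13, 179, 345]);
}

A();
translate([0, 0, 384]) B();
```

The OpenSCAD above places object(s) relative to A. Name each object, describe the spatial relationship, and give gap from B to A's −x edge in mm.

The open box's min-x is at 0; the stool's min-x is 0; gap = 0 mm.

A is a stool. B is an open box. The open box is on top of the stool. The gap from the open box to the stool's −x edge is 0 mm.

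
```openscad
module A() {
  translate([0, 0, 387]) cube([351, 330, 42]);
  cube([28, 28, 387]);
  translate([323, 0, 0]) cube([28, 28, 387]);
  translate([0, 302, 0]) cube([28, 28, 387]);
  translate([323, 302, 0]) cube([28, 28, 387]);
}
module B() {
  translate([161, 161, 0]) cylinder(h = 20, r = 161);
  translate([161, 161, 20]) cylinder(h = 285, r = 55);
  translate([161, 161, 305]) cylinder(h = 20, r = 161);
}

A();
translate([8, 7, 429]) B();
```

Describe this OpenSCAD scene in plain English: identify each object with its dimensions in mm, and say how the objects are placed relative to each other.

A is a four-legged stool. The seat is a 351×330×42 mm slab whose top surface is at z = 429 mm; four square legs, each 28×28 mm in cross-section, run from the floor (z = 0) to the underside of the seat, each flush with a corner of the seat.

B is a spool: two coaxial disc flanges of radius 161 mm and thickness 20 mm, joined by a core cylinder of radius 55 mm and height 285 mm. The lower flange rests on z = 0 and the three cylinders share a vertical axis.

The spool is on top of the stool.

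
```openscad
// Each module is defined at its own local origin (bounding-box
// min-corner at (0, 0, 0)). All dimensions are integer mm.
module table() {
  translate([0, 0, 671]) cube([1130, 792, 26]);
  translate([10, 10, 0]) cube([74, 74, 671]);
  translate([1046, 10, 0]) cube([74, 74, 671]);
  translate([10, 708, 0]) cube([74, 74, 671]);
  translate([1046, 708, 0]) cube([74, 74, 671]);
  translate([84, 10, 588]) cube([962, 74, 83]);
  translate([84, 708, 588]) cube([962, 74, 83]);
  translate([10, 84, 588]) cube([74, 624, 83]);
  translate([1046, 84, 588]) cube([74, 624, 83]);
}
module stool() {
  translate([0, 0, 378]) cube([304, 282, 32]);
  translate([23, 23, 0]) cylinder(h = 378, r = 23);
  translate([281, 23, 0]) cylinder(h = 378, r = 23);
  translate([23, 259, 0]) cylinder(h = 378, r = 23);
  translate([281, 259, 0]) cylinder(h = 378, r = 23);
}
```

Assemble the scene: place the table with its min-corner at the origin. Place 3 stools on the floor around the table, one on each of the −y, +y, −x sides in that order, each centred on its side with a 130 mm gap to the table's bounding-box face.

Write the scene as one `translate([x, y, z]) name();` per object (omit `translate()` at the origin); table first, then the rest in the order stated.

table();
translate([413, -412, 0]) stool();
translate([413, 922, 0]) stool();
translate([-434, 255, 0]) stool();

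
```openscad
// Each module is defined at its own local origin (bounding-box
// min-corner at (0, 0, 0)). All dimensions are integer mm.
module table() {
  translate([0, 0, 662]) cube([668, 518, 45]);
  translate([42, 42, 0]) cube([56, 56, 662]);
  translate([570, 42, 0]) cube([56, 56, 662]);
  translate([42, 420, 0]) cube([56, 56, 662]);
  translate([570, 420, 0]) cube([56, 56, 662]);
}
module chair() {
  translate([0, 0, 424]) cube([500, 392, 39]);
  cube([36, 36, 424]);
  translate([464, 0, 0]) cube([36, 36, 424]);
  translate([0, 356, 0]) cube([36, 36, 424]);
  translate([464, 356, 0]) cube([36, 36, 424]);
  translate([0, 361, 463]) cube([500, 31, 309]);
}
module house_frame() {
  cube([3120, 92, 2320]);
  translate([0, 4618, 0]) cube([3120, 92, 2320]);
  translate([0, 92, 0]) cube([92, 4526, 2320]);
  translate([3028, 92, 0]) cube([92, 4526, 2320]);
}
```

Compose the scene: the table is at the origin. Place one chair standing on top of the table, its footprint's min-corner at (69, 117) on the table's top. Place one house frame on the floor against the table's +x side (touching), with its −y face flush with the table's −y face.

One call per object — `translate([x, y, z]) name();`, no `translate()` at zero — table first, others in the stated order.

table();
translate([69, 117, 707]) chair();
translate([668, 0, 0]) house_frame();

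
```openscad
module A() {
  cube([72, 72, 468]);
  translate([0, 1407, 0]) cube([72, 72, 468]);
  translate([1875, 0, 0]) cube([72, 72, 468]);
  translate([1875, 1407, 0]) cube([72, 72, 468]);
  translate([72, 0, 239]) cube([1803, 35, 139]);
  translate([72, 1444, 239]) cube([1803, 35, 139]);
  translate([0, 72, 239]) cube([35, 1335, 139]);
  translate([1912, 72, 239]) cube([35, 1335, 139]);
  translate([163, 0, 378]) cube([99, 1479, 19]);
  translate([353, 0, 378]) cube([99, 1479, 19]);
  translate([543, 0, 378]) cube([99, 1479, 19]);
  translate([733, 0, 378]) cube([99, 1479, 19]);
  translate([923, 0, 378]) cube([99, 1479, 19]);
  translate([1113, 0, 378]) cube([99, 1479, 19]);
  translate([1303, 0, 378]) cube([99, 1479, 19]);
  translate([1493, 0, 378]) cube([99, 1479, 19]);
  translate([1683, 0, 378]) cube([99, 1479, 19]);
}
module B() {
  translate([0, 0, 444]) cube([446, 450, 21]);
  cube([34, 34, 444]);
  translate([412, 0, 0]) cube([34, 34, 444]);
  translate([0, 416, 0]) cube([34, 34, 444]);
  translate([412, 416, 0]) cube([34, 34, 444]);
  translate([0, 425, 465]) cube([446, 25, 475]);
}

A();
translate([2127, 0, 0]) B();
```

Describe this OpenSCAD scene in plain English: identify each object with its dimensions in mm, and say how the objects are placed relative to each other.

A is a bed frame 1947 mm long (x) by 1479 mm wide (y). Four 72×72 mm corner posts, 468 mm tall, at the corners of the footprint. Four rails of 35 mm thickness and 139 mm height run between adjacent posts with their undersides at z = 239 mm, their outer faces flush with the outside of the frame (the two x-running rails run between the posts' inner faces; the two y-running rails run between the posts' inner faces). 9 slats, each 99 mm wide (x) and 19 mm thick, lie across the top of the two x-running rails, running the full 1479 mm width of the frame in y; the slats are evenly spaced along x between the inner faces of the end posts with equal gaps (rounded down to the nearest mm) at the −x end and between each pair — any rounding remainder accumulates at the +x end.

B is a chair. The seat is a 446×450×21 mm slab with its top at z = 465 mm, on four 34×34 mm corner legs (flush with the seat edges, standing on z = 0). A flat backrest 25 mm thick, 475 mm tall, spans the full seat width and rises from the seat top along its +y edge, rear face flush with the rear of the seat.

The chair is on the floor beside the bed frame on its +x side.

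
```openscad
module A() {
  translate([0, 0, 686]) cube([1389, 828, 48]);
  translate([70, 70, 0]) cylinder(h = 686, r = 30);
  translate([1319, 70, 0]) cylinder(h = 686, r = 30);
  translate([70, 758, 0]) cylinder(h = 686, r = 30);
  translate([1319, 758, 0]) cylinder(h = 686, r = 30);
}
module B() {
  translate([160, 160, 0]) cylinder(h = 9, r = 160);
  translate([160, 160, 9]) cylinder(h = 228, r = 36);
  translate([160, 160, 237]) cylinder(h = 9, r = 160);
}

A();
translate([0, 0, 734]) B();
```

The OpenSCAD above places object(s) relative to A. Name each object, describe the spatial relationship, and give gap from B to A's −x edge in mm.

The spool's min-x is at 0; the table's min-x is 0; gap = 0 mm.

A is a table. B is a spool. The spool is on top of the table. The gap from the spool to the table's −x edge is 0 mm.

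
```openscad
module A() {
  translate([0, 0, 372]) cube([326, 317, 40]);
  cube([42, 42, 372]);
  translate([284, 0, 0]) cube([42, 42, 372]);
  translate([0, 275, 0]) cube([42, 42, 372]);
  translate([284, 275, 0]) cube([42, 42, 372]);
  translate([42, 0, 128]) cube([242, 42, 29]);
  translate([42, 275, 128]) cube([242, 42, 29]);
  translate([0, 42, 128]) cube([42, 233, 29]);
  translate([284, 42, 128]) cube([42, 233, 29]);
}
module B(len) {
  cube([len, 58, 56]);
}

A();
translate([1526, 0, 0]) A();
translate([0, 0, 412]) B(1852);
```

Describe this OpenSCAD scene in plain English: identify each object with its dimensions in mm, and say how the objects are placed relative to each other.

A is a four-legged stool. The seat is 326×317 mm, 40 mm thick, top at z = 412 mm. It stands on four square legs, each 42×42 mm in cross-section, from z = 0 to the seat underside, each flush with a corner of the seat. Four stretchers, 42 mm wide and 29 mm tall, connect adjacent legs with their undersides at z = 128 mm, each running between the inner faces of the legs it joins and aligned with the legs' outer faces on the other axis.

B is a rectangular beam 1852 mm long (x), 58 mm deep (y), 56 mm thick (z).

The beam spans the tops of two stools placed 1200 mm apart, resting at z = 412 mm.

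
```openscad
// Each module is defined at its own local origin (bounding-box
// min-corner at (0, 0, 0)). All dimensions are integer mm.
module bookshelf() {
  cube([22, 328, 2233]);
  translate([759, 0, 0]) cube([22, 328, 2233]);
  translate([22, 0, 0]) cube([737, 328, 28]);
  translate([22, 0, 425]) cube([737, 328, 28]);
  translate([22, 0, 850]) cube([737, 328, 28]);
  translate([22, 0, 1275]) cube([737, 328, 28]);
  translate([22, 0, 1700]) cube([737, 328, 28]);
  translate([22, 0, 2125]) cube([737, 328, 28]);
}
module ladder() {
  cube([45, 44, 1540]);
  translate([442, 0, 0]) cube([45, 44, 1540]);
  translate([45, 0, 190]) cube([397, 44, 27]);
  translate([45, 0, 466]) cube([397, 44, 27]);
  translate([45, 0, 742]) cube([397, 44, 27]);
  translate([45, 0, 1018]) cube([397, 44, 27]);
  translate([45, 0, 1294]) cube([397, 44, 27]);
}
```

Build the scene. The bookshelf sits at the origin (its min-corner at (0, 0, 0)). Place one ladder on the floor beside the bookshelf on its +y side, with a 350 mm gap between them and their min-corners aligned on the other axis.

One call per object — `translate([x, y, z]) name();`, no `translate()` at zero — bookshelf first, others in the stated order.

bookshelf();
translate([0, 678, 0]) ladder();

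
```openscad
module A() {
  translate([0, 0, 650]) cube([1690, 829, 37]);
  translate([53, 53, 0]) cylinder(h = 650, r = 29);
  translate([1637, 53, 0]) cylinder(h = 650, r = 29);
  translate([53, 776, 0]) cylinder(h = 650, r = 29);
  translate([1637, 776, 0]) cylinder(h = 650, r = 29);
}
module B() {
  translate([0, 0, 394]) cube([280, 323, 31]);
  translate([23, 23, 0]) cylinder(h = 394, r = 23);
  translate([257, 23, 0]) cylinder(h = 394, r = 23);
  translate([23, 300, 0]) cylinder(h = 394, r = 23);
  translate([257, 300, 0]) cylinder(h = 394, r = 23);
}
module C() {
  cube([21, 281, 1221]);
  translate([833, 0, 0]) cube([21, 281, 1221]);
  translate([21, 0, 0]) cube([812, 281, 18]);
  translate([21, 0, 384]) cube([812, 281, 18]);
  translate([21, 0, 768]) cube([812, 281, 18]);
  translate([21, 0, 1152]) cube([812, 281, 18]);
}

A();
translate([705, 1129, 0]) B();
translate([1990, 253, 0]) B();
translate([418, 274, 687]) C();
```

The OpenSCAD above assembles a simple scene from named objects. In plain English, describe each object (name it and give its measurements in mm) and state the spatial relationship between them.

A is a table with a 1690×829 mm rectangular top, 37 mm thick, top surface at z = 687 mm, supported by four round legs of 58 mm diameter, each leg's bounding box inset 24 mm from the nearest pair of top edges, running from the floor.

B is a four-legged stool. The seat is 280×323 mm, 31 mm thick, top at z = 425 mm. It stands on four round legs, each 46 mm in diameter, from z = 0 to the seat underside, each leg's axis is inset half a diameter from the nearest pair of seat edges (so the leg's bounding box is flush with the corner).

C is a bookshelf 854 mm wide overall, 281 mm deep and 1221 mm tall. The two sides are 21 mm thick vertical panels. 4 horizontal shelves of 18 mm thickness span between the inner faces of the sides; the lowest shelf sits on the floor and shelves are stacked with a clear vertical gap of 366 mm between each pair.

Two stools sit around the table at the +y, +x sides. The bookshelf is on top of the table, centred.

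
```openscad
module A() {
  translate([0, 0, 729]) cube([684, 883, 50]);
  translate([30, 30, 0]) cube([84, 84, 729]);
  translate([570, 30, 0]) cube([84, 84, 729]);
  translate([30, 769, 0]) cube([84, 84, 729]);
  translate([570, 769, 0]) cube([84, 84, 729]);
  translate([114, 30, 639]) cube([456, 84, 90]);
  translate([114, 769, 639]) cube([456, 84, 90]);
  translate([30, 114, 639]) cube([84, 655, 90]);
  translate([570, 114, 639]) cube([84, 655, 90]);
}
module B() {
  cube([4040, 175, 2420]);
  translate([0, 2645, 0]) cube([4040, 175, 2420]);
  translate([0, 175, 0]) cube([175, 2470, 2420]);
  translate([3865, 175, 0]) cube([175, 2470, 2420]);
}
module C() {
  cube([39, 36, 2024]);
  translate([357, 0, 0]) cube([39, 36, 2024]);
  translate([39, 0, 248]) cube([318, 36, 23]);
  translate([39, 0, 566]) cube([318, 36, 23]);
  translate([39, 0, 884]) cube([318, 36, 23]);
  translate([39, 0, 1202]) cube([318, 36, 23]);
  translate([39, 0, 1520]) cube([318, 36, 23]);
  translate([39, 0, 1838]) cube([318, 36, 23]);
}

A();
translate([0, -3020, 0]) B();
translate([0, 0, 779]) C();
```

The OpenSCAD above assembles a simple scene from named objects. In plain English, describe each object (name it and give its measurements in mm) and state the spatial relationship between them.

A is a table with a 684×883 mm rectangular top, 50 mm thick, top surface at z = 779 mm, supported by four 84×84 mm square legs, each inset 30 mm from the nearest pair of top edges, running from the floor. Four apron rails, 84 mm thick and 90 mm tall, run between adjacent legs with their top edges flush with the underside of the top and their outer faces flush with the legs' outer faces.

B is the wall frame of a small rectangular building: four walls, each 2420 mm tall and 175 mm thick, enclosing a footprint 4040 mm (x) by 2820 mm (y) outside-to-outside, with no floor or roof. The front and back walls (the −y and +y sides) span the full width; the two side walls fit between them.

C is a wooden ladder with two side rails of 39×36 mm section and 2024 mm height, set 396 mm apart overall. Between them run 6 rectangular rungs (36 mm deep, 23 mm thick), front faces flush with the rails' −y face. The bottom of the first rung is 248 mm above the floor and each subsequent rung is 318 mm higher than the one below.

The house frame is on the floor beside the table on its −y side. The ladder is on top of the table.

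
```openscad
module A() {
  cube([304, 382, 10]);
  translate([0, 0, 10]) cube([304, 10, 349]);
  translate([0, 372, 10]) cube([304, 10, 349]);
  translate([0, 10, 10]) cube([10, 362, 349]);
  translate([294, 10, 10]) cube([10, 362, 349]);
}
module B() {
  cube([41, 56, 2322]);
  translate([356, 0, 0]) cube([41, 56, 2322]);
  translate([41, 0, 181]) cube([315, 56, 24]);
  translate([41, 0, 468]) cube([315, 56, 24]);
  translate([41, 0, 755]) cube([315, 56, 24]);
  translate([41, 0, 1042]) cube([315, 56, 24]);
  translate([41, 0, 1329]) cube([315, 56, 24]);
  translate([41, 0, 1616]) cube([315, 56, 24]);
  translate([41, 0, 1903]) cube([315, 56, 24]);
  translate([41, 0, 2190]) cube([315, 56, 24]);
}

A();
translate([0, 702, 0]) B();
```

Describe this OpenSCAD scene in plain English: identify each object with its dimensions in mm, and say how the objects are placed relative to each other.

A is an open storage box with external size 304×382×359 mm and wall thickness 10 mm (the base is also 10 mm thick). The base covers the whole footprint; the four walls stand on the base, with the y-facing walls full-width and the x-facing walls fitting between their inner faces.

B is a straight ladder. Two 41×56 mm vertical rails, 2322 mm tall, stand 397 mm apart (outside-to-outside) with their front faces coplanar on the −y side. 8 rungs, each 56 mm deep and 24 mm tall, span between the inner faces of the rails, front faces flush with the rails. The lowest rung's underside is at z = 181 mm and rungs are spaced 287 mm apart (underside to underside).

The ladder is on the floor beside the open box on its +y side.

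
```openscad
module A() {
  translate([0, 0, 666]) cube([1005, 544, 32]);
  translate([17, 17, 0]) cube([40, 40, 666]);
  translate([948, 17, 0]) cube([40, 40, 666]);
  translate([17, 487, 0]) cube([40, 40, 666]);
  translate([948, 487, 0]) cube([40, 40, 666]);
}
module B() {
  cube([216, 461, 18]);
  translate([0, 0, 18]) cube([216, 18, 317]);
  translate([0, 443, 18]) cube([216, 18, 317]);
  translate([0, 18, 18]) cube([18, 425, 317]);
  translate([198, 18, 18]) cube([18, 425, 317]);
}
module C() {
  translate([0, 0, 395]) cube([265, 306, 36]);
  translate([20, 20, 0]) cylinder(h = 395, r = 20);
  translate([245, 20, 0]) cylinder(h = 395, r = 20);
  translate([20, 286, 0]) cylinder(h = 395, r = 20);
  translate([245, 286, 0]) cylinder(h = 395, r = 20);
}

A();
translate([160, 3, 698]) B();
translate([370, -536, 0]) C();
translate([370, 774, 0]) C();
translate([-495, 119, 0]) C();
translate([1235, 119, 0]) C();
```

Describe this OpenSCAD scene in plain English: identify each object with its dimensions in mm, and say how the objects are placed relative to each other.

A is a table: top 1005 mm (x) × 544 mm (y), 32 mm thick, upper face at z = 698 mm, on four 40×40 mm square legs, each inset 17 mm from the nearest pair of top edges, running from z = 0 to the bottom of the top.

B is an open storage box with external size 216×461×335 mm and wall thickness 18 mm (the base is also 18 mm thick). The base covers the whole footprint; the four walls stand on the base, with the y-facing walls full-width and the x-facing walls fitting between their inner faces.

C is a four-legged stool. The seat is a 265×306×36 mm slab whose top surface is at z = 431 mm; four round legs, each 40 mm in diameter, run from the floor (z = 0) to the underside of the seat, each leg's axis is inset half a diameter from the nearest pair of seat edges (so the leg's bounding box is flush with the corner).

The open box is on top of the table. Four stools sit around the table at the −y, +y, −x, +x sides.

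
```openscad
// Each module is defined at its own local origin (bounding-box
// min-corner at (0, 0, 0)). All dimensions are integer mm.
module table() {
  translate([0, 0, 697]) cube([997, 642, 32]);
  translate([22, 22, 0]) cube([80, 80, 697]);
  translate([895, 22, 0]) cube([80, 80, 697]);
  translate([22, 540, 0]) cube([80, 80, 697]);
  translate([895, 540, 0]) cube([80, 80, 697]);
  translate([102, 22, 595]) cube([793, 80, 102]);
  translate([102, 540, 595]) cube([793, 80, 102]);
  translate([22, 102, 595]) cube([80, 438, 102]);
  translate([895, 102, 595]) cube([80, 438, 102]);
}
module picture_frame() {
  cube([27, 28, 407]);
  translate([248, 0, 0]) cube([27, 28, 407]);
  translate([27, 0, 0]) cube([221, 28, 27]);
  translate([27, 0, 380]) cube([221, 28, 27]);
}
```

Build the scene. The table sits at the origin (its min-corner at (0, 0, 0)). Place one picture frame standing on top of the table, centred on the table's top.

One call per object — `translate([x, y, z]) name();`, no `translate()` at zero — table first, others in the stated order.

table();
translate([361, 307, 729]) picture_frame();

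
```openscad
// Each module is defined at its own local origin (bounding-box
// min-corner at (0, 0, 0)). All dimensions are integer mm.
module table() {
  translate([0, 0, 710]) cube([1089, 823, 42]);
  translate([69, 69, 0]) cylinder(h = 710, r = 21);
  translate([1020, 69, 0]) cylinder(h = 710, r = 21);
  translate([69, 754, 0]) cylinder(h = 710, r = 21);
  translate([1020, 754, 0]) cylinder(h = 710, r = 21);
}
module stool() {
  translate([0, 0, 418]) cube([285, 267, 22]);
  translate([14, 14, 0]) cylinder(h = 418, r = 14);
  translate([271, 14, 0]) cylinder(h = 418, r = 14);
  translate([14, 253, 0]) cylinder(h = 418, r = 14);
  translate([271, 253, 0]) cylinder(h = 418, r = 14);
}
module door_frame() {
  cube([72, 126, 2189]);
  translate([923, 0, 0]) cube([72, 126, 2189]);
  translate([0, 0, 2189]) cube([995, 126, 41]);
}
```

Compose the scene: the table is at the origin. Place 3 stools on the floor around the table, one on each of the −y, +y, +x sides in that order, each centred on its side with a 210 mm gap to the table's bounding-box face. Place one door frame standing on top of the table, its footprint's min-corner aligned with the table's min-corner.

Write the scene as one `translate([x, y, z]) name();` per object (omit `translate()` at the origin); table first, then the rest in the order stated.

table();
translate([402, -477, 0]) stool();
translate([402, 1033, 0]) stool();
translate([1299, 278, 0]) stool();
translate([0, 0, 752]) door_frame();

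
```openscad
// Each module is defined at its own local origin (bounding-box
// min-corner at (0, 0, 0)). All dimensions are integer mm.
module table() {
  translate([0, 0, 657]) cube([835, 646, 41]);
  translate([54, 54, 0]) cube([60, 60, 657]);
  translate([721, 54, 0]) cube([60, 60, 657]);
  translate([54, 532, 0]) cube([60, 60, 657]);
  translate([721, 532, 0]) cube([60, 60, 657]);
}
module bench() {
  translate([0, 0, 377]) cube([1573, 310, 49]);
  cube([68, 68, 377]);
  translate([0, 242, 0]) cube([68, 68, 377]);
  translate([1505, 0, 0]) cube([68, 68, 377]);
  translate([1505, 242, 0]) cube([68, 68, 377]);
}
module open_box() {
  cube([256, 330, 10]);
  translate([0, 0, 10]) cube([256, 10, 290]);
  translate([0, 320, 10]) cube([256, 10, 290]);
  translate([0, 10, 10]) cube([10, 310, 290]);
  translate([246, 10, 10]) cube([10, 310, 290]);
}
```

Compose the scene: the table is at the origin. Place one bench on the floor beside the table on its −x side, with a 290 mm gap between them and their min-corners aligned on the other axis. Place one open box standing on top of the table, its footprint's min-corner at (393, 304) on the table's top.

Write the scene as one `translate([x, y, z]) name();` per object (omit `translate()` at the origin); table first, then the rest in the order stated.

table();
translate([-1863, 0, 0]) bench();
translate([393, 304, 698]) open_box();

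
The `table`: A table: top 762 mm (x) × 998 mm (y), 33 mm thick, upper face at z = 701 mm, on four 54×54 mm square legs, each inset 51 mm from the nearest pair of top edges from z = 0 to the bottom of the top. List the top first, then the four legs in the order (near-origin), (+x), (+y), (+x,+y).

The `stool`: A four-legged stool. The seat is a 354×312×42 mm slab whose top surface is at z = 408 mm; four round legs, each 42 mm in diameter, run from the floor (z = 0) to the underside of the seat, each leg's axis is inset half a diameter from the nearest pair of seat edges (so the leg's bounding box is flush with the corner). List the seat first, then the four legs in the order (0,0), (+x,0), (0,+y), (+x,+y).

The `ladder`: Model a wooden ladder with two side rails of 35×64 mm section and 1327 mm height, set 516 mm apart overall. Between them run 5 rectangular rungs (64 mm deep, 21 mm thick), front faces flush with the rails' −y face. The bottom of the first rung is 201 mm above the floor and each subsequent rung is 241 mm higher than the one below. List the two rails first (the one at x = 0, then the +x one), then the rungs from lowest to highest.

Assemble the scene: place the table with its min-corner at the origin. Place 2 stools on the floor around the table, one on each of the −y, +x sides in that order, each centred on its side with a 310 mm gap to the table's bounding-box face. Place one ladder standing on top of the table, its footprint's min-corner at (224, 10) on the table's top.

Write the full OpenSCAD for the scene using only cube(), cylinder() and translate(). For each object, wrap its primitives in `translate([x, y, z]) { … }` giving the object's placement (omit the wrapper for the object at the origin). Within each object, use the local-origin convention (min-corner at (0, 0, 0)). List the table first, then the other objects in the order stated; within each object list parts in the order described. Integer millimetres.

translate([0, 0, 668]) cube([762, 998, 33]);
translate([51, 51, 0]) cube([54, 54, 668]);
translate([657, 51, 0]) cube([54, 54, 668]);
translate([51, 893, 0]) cube([54, 54, 668]);
translate([657, 893, 0]) cube([54, 54, 668]);
translate([204, -622, 0]) {
  translate([0, 0, 366]) cube([354, 312, 42]);
  translate([21, 21, 0]) cylinder(h = 366, r = 21);
  translate([333, 21, 0]) cylinder(h = 366, r = 21);
  translate([21, 291, 0]) cylinder(h = 366, r = 21);
  translate([333, 291, 0]) cylinder(h = 366, r = 21);
}
translate([1072, 343, 0]) {
  translate([0, 0, 366]) cube([354, 312, 42]);
  translate([21, 21, 0]) cylinder(h = 366, r = 21);
  translate([333, 21, 0]) cylinder(h = 366, r = 21);
  translate([21, 291, 0]) cylinder(h = 366, r = 21);
  translate([333, 291, 0]) cylinder(h = 366, r = 21);
}
translate([224, 10, 701]) {
  cube([35, 64, 1327]);
  translate([481, 0, 0]) cube([35, 64, 1327]);
  translate([35, 0, 201]) cube([446, 64, 21]);
  translate([35, 0, 442]) cube([446, 64, 21]);
  translate([35, 0, 683]) cube([446, 64, 21]);
  translate([35, 0, 924]) cube([446, 64, 21]);
  translate([35, 0, 1165]) cube([446, 64, 21]);
}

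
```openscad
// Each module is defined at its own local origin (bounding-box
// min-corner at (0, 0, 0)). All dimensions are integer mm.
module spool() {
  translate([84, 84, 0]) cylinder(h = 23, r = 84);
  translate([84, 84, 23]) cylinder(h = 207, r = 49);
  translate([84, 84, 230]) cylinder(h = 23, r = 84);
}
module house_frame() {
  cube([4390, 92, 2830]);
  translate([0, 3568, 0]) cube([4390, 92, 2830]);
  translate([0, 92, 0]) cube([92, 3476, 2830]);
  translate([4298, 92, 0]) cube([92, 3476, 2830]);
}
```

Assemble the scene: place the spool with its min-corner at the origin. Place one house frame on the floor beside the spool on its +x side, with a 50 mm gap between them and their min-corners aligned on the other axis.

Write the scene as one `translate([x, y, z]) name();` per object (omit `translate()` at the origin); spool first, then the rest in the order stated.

spool();
translate([218, 0, 0]) house_frame();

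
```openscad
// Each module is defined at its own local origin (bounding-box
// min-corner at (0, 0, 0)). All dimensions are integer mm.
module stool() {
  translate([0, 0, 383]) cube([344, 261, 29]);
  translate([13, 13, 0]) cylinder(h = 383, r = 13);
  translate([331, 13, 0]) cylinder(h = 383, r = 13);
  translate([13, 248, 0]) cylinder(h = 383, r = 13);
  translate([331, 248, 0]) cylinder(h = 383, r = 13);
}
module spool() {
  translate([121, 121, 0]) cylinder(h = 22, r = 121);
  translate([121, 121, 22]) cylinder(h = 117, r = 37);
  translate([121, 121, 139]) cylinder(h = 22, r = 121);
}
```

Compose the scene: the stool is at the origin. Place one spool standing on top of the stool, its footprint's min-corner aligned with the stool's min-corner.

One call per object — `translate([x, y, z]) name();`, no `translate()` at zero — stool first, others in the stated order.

stool();
translate([0, 0, 412]) spool();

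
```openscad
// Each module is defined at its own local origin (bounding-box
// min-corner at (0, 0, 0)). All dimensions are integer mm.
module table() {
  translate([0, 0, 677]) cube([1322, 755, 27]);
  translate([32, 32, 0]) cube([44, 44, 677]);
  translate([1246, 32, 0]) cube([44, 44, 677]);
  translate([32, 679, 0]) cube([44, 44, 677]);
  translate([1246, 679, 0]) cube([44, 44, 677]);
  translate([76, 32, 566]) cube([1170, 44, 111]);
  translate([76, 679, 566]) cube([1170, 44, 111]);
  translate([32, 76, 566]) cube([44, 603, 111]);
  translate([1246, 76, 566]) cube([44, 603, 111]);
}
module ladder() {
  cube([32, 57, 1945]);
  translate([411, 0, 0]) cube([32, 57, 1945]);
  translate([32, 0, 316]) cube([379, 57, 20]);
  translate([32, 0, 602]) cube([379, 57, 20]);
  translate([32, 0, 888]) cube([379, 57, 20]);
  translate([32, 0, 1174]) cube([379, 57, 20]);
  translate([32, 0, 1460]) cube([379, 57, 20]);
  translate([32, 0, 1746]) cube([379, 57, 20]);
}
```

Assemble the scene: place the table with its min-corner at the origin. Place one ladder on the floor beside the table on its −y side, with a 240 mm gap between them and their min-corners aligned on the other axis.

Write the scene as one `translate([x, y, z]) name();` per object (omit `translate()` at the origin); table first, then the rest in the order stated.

table();
translate([0, -297, 0]) ladder();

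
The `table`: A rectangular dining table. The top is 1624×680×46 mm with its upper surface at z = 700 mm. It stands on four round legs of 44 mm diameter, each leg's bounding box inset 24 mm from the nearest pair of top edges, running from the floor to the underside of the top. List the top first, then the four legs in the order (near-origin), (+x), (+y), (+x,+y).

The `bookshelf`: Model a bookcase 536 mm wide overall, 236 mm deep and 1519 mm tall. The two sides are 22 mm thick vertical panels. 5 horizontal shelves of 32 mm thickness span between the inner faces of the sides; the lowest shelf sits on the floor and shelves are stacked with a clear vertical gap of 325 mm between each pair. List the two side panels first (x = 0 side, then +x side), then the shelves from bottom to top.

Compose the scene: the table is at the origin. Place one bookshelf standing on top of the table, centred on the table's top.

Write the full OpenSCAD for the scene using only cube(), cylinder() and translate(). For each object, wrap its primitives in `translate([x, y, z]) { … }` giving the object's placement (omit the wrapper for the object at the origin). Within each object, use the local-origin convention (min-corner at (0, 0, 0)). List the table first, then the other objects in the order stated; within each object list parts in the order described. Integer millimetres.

translate([0, 0, 654]) cube([1624, 680, 46]);
translate([46, 46, 0]) cylinder(h = 654, r = 22);
translate([1578, 46, 0]) cylinder(h = 654, r = 22);
translate([46, 634, 0]) cylinder(h = 654, r = 22);
translate([1578, 634, 0]) cylinder(h = 654, r = 22);
translate([544, 222, 700]) {
  cube([22, 236, 1519]);
  translate([514, 0, 0]) cube([22, 236, 1519]);
  translate([22, 0, 0]) cube([492, 236, 32]);
  translate([22, 0, 357]) cube([492, 236, 32]);
  translate([22, 0, 714]) cube([492, 236, 32]);
  translate([22, 0, 1071]) cube([492, 236, 32]);
  translate([22, 0, 1428]) cube([492, 236, 32]);
}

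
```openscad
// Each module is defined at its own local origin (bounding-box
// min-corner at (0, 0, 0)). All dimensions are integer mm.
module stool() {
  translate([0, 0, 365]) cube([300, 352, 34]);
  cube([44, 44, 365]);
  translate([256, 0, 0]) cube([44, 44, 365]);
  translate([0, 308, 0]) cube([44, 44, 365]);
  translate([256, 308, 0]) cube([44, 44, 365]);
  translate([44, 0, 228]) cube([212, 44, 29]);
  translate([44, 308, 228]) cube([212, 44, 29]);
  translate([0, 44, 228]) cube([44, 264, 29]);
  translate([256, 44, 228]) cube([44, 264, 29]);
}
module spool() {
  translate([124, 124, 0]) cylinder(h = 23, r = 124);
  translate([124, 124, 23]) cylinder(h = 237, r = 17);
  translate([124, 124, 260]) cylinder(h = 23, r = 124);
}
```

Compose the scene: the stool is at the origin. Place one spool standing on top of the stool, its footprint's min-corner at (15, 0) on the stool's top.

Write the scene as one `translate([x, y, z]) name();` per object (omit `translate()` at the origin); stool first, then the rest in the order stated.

stool();
translate([15, 0, 399]) spool();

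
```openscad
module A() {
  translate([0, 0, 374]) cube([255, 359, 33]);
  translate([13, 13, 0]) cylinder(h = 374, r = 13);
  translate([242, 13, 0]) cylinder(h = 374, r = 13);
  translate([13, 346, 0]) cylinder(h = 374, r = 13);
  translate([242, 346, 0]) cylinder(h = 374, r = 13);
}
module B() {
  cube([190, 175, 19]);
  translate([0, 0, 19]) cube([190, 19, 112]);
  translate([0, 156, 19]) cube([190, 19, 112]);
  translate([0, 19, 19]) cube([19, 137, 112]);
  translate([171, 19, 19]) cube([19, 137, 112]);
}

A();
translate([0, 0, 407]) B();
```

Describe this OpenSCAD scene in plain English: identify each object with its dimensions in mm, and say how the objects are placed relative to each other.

A is a simple wooden stool: a rectangular seat 255 mm (x) by 359 mm (y), 33 mm thick, top face at z = 407 mm, on four round legs, each 26 mm in diameter. The legs rest on z = 0, each leg's axis is inset half a diameter from the nearest pair of seat edges (so the leg's bounding box is flush with the corner).

B is an open-topped rectangular box: outside dimensions 190×175×131 mm, with a uniform wall and base thickness of 19 mm. The base is a full 190×175 slab on the floor; four walls sit on top of the base. The front and back walls (the −y and +y sides) span the full width; the two side walls fit between them.

The open box is on top of the stool.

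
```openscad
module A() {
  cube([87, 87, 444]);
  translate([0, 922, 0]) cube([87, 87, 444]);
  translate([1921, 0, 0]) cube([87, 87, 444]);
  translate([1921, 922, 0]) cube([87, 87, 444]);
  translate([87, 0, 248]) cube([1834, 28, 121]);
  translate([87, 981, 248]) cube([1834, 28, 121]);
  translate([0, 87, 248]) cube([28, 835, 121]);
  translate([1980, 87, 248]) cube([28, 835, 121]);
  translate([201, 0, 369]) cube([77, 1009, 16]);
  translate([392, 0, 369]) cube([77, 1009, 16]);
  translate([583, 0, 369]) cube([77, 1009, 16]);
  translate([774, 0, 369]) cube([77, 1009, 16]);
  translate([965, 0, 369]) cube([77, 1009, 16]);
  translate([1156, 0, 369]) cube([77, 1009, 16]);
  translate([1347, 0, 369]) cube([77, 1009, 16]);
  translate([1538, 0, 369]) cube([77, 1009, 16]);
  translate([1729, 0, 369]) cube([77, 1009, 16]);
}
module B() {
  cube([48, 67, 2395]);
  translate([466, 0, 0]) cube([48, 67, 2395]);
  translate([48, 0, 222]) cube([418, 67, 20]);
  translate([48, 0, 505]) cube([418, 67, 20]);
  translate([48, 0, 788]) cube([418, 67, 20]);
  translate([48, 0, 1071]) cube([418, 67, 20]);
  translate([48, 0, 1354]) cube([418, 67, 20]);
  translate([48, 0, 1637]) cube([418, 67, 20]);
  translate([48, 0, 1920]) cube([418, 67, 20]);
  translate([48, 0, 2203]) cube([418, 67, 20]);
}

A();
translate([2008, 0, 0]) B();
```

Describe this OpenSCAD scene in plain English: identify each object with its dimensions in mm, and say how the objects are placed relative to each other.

A is a bed frame 2008 mm long (x) by 1009 mm wide (y). Four 87×87 mm corner posts, 444 mm tall, at the corners of the footprint. Four rails of 28 mm thickness and 121 mm height run between adjacent posts with their undersides at z = 248 mm, their outer faces flush with the outside of the frame (the two x-running rails run between the posts' inner faces; the two y-running rails run between the posts' inner faces). 9 slats, each 77 mm wide (x) and 16 mm thick, lie across the top of the two x-running rails, running the full 1009 mm width of the frame in y; the slats are evenly spaced along x between the inner faces of the end posts with equal gaps (rounded down to the nearest mm) at the −x end and between each pair — any rounding remainder accumulates at the +x end.

B is a wooden ladder with two side rails of 48×67 mm section and 2395 mm height, set 514 mm apart overall. Between them run 8 rectangular rungs (67 mm deep, 20 mm thick), front faces flush with the rails' −y face. The bottom of the first rung is 222 mm above the floor and each subsequent rung is 283 mm higher than the one below.

The ladder is against the bed frame's +x side, with their −y faces flush.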